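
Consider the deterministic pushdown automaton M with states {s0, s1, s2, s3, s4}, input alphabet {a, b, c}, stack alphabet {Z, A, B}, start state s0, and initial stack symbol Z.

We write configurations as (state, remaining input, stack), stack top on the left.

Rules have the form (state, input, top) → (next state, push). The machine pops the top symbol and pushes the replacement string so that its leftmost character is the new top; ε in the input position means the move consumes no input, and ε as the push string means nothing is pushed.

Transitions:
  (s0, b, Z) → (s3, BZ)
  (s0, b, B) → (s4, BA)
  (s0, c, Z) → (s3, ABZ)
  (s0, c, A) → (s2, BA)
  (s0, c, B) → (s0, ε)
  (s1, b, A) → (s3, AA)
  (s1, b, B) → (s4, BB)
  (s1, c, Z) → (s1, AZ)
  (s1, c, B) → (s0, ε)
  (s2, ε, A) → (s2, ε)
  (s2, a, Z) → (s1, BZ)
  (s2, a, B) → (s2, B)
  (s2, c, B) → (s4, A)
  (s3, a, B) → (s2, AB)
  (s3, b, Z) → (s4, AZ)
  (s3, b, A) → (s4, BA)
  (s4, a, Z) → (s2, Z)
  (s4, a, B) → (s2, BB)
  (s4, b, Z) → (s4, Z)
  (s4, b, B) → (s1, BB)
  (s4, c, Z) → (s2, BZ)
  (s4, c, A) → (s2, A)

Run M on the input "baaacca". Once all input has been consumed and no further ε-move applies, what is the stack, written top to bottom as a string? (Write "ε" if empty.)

BZ

(s0, baaacca, Z)
  read b, top Z: go to s3, push BZ → (s3, aaacca, BZ)
  read a, top B: go to s2, push AB → (s2, aacca, ABZ)
  ε-move, top A: go to s2, push ε → (s2, aacca, BZ)
  read a, top B: go to s2, push B → (s2, acca, BZ)
  read a, top B: go to s2, push B → (s2, cca, BZ)
  read c, top B: go to s4, push A → (s4, ca, AZ)
  read c, top A: go to s2, push A → (s2, a, AZ)
  ε-move, top A: go to s2, push ε → (s2, a, Z)
  read a, top Z: go to s1, push BZ → (s1, ε, BZ)
All input consumed in state s1 with stack BZ.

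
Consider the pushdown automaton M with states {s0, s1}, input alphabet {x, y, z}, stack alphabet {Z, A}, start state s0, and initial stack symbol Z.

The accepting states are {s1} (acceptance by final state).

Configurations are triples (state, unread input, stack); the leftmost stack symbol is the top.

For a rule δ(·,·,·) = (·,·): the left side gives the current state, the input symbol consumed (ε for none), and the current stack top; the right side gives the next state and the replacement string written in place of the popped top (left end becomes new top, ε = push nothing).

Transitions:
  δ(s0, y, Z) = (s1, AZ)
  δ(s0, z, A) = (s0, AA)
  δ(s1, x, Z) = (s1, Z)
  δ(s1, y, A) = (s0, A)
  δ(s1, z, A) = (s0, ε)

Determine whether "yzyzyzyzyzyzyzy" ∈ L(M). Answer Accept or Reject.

Accept

One accepting computation: (s0, yzyzyzyzyzyzyzy, Z) ⊢ (s1, zyzyzyzyzyzyzy, AZ) ⊢ (s0, yzyzyzyzyzyzy, Z) ⊢ (s1, zyzyzyzyzyzy, AZ) ⊢ (s0, yzyzyzyzyzy, Z) ⊢ (s1, zyzyzyzyzy, AZ) ⊢ (s0, yzyzyzyzy, Z) ⊢ (s1, zyzyzyzy, AZ) ⊢ (s0, yzyzyzy, Z) ⊢ (s1, zyzyzy, AZ) ⊢ (s0, yzyzy, Z) ⊢ (s1, zyzy, AZ) ⊢ (s0, yzy, Z) ⊢ (s1, zy, AZ) ⊢ (s0, y, Z) ⊢ (s1, ε, AZ)
All input consumed and state s1 ∈ F.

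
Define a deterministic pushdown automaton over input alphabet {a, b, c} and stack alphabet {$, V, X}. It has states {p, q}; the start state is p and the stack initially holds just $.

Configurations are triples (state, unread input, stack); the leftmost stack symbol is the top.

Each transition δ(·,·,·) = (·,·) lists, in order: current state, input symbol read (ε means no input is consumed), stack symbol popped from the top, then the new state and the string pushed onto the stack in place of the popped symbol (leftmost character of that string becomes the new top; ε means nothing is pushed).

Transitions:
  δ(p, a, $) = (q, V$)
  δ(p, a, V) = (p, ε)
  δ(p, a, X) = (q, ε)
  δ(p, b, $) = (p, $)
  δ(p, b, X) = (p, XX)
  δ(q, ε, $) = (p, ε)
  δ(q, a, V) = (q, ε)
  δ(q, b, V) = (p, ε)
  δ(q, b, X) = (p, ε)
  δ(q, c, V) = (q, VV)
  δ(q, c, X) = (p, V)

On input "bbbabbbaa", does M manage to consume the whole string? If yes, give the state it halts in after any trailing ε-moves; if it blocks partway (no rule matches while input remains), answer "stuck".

(p, bbbabbbaa, $)
  read b, top $: go to p, push $ → (p, bbabbbaa, $)
  read b, top $: go to p, push $ → (p, babbbaa, $)
  read b, top $: go to p, push $ → (p, abbbaa, $)
  read a, top $: go to q, push V$ → (q, bbbaa, V$)
  read b, top V: go to p, push ε → (p, bbaa, $)
  read b, top $: go to p, push $ → (p, baa, $)
  read b, top $: go to p, push $ → (p, aa, $)
  read a, top $: go to q, push V$ → (q, a, V$)
  read a, top V: go to q, push ε → (q, ε, $)
  ε-move, top $: go to p, push ε → (p, ε, ε)
All input consumed; M is in state p.

p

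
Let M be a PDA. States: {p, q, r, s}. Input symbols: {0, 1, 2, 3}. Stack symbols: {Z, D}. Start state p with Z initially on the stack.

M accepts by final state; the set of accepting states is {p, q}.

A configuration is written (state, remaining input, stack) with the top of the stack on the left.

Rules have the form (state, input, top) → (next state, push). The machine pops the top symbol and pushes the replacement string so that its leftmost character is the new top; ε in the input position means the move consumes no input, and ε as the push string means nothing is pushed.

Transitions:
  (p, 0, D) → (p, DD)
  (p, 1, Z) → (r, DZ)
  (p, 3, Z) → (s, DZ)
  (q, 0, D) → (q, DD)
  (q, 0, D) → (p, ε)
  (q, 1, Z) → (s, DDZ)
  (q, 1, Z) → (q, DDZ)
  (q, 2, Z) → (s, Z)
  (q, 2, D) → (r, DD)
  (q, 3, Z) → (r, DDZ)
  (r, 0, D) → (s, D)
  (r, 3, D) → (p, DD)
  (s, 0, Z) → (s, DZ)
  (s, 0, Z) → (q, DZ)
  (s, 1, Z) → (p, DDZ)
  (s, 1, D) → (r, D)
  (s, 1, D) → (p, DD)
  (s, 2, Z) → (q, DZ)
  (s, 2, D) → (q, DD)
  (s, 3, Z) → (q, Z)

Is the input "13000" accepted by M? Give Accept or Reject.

Accept

One accepting computation: (p, 13000, Z) ⊢ (r, 3000, DZ) ⊢ (p, 000, DDZ) ⊢ (p, 00, DDDZ) ⊢ (p, 0, DDDDZ) ⊢ (p, ε, DDDDDZ)
All input consumed and state p ∈ F.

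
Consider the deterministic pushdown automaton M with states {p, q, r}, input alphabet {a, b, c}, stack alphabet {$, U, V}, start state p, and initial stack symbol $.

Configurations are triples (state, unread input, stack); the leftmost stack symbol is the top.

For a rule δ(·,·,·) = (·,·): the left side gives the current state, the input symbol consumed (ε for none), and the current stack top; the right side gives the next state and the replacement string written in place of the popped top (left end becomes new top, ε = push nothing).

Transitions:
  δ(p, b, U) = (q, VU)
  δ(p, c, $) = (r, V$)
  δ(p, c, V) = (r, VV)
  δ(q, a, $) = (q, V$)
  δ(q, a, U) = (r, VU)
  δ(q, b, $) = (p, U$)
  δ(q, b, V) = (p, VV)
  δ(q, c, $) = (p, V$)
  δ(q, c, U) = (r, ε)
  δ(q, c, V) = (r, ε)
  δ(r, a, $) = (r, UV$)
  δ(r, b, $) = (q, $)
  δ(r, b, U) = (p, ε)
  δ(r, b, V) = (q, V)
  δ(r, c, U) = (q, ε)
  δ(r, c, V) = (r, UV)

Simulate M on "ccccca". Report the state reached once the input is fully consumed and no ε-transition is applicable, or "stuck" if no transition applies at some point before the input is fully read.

stuck

(p, ccccca, $)
  read c, top $: go to r, push V$ → (r, cccca, V$)
  read c, top V: go to r, push UV → (r, ccca, UV$)
  read c, top U: go to q, push ε → (q, cca, V$)
  read c, top V: go to r, push ε → (r, ca, $)
No transition for (r, c, top $); M blocks with input ca remaining.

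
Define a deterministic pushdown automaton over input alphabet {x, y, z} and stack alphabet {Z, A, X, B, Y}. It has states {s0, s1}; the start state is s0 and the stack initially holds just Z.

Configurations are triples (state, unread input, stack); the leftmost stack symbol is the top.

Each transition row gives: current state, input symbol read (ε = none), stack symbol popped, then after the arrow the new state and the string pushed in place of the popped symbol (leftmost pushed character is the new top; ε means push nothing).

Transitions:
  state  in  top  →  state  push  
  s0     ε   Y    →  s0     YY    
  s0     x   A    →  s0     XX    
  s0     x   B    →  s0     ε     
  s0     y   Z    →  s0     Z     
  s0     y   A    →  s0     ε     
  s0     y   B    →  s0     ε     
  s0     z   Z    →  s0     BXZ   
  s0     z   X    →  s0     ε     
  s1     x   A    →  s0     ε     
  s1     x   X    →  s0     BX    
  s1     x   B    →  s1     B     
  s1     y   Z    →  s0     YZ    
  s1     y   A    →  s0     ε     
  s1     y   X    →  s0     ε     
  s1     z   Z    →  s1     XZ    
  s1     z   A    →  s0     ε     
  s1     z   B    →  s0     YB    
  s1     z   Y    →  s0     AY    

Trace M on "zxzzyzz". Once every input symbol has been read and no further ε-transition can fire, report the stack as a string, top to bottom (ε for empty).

BXZ

(s0, zxzzyzz, Z)
  read z, top Z: go to s0, push BXZ → (s0, xzzyzz, BXZ)
  read x, top B: go to s0, push ε → (s0, zzyzz, XZ)
  read z, top X: go to s0, push ε → (s0, zyzz, Z)
  read z, top Z: go to s0, push BXZ → (s0, yzz, BXZ)
  read y, top B: go to s0, push ε → (s0, zz, XZ)
  read z, top X: go to s0, push ε → (s0, z, Z)
  read z, top Z: go to s0, push BXZ → (s0, ε, BXZ)
All input consumed in state s0 with stack BXZ.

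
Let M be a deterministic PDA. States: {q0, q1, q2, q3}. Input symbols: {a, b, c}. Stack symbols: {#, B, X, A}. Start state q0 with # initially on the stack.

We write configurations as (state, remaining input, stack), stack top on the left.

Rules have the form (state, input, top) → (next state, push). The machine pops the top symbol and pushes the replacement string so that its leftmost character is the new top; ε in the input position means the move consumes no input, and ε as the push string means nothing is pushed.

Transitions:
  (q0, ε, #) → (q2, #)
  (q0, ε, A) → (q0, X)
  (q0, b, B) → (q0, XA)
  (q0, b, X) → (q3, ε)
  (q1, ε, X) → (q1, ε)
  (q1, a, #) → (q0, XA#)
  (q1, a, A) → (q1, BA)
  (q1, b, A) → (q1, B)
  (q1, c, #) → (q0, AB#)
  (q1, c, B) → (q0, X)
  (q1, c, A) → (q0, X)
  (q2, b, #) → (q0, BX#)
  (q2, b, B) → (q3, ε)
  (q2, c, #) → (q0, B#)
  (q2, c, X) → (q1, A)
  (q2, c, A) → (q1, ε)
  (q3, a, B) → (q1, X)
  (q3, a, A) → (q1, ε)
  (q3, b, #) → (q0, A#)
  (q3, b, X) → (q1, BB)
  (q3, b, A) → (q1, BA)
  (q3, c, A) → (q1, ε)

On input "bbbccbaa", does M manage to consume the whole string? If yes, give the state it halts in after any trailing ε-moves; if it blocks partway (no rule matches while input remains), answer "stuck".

(q0, bbbccbaa, #) ⊢ (q2, bbbccbaa, #) ⊢ (q0, bbccbaa, BX#) ⊢ (q0, bccbaa, XAX#) ⊢ (q3, ccbaa, AX#) ⊢ (q1, cbaa, X#) ⊢ (q1, cbaa, #) ⊢ (q0, baa, AB#) ⊢ (q0, baa, XB#) ⊢ (q3, aa, B#) ⊢ (q1, a, X#) ⊢ (q1, a, #) ⊢ (q0, ε, XA#)
All input consumed; M is in state q0.

q0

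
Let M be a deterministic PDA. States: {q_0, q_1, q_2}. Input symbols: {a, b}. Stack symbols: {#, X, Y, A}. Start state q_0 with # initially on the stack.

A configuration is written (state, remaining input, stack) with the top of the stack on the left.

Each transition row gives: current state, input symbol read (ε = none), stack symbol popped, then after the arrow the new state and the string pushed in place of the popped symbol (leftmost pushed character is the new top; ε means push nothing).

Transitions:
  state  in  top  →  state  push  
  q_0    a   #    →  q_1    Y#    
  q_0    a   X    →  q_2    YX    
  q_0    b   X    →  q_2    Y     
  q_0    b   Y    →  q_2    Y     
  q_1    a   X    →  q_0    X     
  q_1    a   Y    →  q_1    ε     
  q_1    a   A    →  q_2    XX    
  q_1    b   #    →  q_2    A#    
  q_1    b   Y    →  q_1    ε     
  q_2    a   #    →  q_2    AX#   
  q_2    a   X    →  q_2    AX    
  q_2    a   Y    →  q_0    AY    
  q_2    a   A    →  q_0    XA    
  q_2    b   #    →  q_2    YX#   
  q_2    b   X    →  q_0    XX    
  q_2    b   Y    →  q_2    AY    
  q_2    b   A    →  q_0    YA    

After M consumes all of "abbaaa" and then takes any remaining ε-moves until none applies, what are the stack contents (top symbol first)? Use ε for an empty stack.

(q_0, abbaaa, #)
  read a, top #: go to q_1, push Y# → (q_1, bbaaa, Y#)
  read b, top Y: go to q_1, push ε → (q_1, baaa, #)
  read b, top #: go to q_2, push A# → (q_2, aaa, A#)
  read a, top A: go to q_0, push XA → (q_0, aa, XA#)
  read a, top X: go to q_2, push YX → (q_2, a, YXA#)
  read a, top Y: go to q_0, push AY → (q_0, ε, AYXA#)
All input consumed in state q_0 with stack AYXA#.

AYXA#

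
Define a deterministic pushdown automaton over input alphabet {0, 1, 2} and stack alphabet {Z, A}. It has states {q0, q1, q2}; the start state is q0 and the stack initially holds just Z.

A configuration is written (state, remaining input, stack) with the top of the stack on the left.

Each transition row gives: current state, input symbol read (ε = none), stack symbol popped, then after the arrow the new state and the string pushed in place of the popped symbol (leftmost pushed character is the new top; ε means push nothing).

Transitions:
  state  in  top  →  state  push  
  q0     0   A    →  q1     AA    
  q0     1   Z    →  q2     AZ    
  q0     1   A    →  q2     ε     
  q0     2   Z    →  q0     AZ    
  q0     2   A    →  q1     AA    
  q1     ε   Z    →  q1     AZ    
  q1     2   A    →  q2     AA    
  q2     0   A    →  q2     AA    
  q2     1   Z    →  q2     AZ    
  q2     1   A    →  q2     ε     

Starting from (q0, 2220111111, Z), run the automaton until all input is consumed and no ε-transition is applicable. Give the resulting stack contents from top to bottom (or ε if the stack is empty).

Z

(q0, 2220111111, Z) ⊢ (q0, 220111111, AZ) ⊢ (q1, 20111111, AAZ) ⊢ (q2, 0111111, AAAZ) ⊢ (q2, 111111, AAAAZ) ⊢ (q2, 11111, AAAZ) ⊢ (q2, 1111, AAZ) ⊢ (q2, 111, AZ) ⊢ (q2, 11, Z) ⊢ (q2, 1, AZ) ⊢ (q2, ε, Z)
All input consumed in state q2 with stack Z.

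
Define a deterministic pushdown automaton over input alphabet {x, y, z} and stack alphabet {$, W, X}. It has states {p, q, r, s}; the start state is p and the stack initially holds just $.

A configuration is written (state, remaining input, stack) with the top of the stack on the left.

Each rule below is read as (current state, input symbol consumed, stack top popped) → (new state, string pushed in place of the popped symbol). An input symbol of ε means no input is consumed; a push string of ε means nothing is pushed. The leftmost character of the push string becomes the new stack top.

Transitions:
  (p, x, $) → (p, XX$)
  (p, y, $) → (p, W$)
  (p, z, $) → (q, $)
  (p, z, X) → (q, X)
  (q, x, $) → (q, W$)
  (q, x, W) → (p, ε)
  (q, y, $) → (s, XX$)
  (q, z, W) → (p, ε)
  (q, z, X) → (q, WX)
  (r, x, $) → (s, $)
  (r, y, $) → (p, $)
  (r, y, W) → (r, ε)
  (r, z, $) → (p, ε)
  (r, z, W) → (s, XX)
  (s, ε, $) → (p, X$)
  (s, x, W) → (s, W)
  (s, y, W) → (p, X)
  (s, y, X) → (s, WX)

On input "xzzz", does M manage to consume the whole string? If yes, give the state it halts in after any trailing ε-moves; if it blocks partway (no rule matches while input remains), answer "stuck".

(p, xzzz, $) ⊢ (p, zzz, XX$) ⊢ (q, zz, XX$) ⊢ (q, z, WXX$) ⊢ (p, ε, XX$)
All input consumed; M is in state p.

p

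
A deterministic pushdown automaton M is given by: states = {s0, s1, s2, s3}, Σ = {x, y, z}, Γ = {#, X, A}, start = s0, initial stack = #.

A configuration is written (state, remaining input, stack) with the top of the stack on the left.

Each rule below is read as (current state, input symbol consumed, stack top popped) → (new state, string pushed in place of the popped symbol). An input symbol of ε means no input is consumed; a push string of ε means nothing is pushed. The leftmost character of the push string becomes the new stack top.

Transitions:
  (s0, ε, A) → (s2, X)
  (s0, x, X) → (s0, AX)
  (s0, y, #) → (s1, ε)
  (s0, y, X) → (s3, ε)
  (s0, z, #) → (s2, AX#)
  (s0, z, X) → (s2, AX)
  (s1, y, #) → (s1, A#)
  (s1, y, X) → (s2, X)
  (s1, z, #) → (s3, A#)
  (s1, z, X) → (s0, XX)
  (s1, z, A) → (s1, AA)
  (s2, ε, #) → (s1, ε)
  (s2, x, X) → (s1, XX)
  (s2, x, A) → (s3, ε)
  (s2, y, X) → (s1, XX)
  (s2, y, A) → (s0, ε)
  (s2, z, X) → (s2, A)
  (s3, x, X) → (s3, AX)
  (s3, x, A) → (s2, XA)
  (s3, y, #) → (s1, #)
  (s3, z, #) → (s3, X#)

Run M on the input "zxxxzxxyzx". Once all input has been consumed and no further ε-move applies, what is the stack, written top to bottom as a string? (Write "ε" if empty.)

(s0, zxxxzxxyzx, #) ⊢ (s2, xxxzxxyzx, AX#) ⊢ (s3, xxzxxyzx, X#) ⊢ (s3, xzxxyzx, AX#) ⊢ (s2, zxxyzx, XAX#) ⊢ (s2, xxyzx, AAX#) ⊢ (s3, xyzx, AX#) ⊢ (s2, yzx, XAX#) ⊢ (s1, zx, XXAX#) ⊢ (s0, x, XXXAX#) ⊢ (s0, ε, AXXXAX#) ⊢ (s2, ε, XXXXAX#)
All input consumed in state s2 with stack XXXXAX#.

XXXXAX#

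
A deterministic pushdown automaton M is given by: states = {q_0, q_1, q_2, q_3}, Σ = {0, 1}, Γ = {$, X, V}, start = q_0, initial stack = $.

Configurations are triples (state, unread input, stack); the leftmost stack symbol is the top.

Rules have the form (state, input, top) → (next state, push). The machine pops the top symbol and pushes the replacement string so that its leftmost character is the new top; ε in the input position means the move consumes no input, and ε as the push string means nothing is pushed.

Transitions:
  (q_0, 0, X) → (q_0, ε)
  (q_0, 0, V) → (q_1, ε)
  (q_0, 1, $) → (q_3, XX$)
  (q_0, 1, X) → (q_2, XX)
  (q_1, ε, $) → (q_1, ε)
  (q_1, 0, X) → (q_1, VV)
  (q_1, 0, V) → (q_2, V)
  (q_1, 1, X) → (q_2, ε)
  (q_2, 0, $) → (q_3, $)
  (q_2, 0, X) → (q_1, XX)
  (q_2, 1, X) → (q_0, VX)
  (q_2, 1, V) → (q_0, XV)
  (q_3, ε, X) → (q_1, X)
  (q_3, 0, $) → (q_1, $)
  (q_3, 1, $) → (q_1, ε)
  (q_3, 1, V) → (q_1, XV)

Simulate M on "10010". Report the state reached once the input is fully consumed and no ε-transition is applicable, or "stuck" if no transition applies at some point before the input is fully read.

q_0

(q_0, 10010, $) ⊢ (q_3, 0010, XX$) ⊢ (q_1, 0010, XX$) ⊢ (q_1, 010, VVX$) ⊢ (q_2, 10, VVX$) ⊢ (q_0, 0, XVVX$) ⊢ (q_0, ε, VVX$)
All input consumed; M is in state q_0.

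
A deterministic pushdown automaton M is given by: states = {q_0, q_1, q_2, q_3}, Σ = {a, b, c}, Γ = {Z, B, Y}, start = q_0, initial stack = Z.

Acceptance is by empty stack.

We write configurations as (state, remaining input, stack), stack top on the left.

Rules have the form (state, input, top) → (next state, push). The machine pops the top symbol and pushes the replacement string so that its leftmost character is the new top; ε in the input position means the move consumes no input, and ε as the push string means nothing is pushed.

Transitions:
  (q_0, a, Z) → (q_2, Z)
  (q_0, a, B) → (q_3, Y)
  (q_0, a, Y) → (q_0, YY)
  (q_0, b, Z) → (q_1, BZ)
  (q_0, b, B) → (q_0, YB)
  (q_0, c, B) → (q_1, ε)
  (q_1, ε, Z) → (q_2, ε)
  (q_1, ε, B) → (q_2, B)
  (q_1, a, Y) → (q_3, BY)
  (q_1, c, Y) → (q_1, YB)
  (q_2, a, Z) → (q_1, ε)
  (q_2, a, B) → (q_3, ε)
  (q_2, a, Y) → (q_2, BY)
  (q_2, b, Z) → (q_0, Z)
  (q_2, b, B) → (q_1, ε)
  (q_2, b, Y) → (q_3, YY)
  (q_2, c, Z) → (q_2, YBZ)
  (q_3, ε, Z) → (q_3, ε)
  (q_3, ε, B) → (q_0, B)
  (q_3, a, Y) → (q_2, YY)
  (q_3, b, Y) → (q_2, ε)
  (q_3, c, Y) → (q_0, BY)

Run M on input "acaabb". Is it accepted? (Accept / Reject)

Accept

(q_0, acaabb, Z)
  read a, top Z: go to q_2, push Z → (q_2, caabb, Z)
  read c, top Z: go to q_2, push YBZ → (q_2, aabb, YBZ)
  read a, top Y: go to q_2, push BY → (q_2, abb, BYBZ)
  read a, top B: go to q_3, push ε → (q_3, bb, YBZ)
  read b, top Y: go to q_2, push ε → (q_2, b, BZ)
  read b, top B: go to q_1, push ε → (q_1, ε, Z)
  ε-move, top Z: go to q_2, push ε → (q_2, ε, ε)
All input consumed and the stack is empty.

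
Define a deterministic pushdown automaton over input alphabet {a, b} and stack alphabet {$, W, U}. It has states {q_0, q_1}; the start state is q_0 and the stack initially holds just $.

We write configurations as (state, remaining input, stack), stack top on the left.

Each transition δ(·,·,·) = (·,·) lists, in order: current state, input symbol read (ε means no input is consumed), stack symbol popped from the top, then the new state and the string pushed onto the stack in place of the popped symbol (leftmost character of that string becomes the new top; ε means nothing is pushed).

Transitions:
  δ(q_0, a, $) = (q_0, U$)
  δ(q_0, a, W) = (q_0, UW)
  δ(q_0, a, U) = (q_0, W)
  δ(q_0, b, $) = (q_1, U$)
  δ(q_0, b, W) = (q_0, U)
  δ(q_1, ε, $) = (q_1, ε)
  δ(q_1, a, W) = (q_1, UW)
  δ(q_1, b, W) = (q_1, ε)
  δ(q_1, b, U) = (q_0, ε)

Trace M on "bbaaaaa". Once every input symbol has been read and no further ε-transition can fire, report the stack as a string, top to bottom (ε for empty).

UWW$

(q_0, bbaaaaa, $) ⊢ (q_1, baaaaa, U$) ⊢ (q_0, aaaaa, $) ⊢ (q_0, aaaa, U$) ⊢ (q_0, aaa, W$) ⊢ (q_0, aa, UW$) ⊢ (q_0, a, WW$) ⊢ (q_0, ε, UWW$)
All input consumed in state q_0 with stack UWW$.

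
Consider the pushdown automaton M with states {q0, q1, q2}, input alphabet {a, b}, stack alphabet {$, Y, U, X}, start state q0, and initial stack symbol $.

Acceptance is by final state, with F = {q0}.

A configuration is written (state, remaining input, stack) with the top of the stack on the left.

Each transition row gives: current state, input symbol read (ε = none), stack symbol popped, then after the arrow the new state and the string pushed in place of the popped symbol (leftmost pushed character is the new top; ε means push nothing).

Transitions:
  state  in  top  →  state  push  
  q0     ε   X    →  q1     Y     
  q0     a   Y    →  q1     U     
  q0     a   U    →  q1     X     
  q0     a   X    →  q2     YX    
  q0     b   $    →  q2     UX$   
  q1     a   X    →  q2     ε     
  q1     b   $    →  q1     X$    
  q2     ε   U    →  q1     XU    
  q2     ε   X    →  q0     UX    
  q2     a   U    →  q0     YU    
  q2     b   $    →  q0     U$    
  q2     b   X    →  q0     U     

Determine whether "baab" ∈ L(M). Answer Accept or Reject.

Reject

No computation consumes all input and reaches a final state.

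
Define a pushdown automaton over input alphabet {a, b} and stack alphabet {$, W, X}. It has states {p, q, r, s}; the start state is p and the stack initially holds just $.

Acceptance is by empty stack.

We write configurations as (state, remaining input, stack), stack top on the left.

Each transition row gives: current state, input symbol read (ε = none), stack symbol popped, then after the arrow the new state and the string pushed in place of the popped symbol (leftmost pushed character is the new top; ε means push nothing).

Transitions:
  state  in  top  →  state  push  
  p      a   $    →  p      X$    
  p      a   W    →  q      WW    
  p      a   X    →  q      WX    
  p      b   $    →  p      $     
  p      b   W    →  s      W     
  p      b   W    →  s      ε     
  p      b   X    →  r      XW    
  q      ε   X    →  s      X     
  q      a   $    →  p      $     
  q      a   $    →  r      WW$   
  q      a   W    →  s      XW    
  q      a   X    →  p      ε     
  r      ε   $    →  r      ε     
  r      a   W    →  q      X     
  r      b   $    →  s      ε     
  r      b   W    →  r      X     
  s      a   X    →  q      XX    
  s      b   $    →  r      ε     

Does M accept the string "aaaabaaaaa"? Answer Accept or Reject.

Reject

No computation consumes all input and empties the stack.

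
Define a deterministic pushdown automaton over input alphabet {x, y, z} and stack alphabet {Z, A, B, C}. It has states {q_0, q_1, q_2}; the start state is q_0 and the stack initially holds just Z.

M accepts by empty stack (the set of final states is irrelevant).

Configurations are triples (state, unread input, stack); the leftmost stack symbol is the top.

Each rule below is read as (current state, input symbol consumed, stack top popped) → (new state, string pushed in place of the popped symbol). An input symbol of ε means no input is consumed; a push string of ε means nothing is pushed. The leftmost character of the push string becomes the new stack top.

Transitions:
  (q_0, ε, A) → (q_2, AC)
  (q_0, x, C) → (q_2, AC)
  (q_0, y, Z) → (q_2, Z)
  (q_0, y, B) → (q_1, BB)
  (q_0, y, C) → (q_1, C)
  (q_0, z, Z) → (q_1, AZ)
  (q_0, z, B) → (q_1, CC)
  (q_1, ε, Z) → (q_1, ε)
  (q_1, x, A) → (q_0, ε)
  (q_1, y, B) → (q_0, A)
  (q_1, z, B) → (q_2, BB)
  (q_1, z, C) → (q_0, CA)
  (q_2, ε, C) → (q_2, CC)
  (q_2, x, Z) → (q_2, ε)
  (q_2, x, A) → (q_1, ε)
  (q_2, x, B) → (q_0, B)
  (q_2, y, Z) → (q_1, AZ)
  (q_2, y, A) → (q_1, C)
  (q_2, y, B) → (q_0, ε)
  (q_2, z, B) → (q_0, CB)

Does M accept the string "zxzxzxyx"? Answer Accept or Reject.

Accept

(q_0, zxzxzxyx, Z)
  read z, top Z: go to q_1, push AZ → (q_1, xzxzxyx, AZ)
  read x, top A: go to q_0, push ε → (q_0, zxzxyx, Z)
  read z, top Z: go to q_1, push AZ → (q_1, xzxyx, AZ)
  read x, top A: go to q_0, push ε → (q_0, zxyx, Z)
  read z, top Z: go to q_1, push AZ → (q_1, xyx, AZ)
  read x, top A: go to q_0, push ε → (q_0, yx, Z)
  read y, top Z: go to q_2, push Z → (q_2, x, Z)
  read x, top Z: go to q_2, push ε → (q_2, ε, ε)
All input consumed and the stack is empty.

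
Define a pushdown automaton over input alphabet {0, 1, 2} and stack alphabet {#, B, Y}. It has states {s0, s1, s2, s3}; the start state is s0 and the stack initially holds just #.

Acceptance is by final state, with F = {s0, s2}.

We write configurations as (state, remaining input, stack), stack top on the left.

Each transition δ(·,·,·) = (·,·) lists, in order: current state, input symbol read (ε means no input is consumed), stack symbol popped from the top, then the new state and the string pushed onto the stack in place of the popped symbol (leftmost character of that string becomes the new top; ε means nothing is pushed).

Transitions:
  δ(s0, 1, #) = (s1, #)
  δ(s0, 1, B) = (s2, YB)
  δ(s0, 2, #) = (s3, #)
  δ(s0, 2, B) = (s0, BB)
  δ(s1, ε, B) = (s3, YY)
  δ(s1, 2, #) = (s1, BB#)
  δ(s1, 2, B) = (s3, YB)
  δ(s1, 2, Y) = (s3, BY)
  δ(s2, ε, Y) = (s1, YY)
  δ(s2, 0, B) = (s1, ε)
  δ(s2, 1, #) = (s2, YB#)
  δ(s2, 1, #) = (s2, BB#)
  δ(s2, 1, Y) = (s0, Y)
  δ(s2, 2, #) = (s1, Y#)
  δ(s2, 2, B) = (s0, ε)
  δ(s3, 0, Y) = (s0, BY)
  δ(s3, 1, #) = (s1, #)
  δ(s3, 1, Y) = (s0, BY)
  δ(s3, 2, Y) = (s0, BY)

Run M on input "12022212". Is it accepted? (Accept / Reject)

Reject

No computation consumes all input and reaches a final state.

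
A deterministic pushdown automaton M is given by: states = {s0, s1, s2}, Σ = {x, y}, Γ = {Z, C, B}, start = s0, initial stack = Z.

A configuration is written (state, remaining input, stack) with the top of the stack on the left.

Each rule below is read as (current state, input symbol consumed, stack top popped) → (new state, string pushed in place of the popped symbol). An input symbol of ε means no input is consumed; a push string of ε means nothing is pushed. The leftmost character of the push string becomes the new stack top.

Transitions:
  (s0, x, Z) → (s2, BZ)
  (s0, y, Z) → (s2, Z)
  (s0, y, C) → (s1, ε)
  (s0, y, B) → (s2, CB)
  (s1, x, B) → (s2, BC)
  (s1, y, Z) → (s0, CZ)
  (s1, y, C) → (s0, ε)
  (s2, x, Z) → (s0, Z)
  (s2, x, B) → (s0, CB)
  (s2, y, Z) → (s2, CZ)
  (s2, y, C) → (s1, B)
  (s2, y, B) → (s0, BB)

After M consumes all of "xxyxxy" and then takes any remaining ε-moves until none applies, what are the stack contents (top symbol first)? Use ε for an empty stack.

(s0, xxyxxy, Z)
  read x, top Z: go to s2, push BZ → (s2, xyxxy, BZ)
  read x, top B: go to s0, push CB → (s0, yxxy, CBZ)
  read y, top C: go to s1, push ε → (s1, xxy, BZ)
  read x, top B: go to s2, push BC → (s2, xy, BCZ)
  read x, top B: go to s0, push CB → (s0, y, CBCZ)
  read y, top C: go to s1, push ε → (s1, ε, BCZ)
All input consumed in state s1 with stack BCZ.

BCZ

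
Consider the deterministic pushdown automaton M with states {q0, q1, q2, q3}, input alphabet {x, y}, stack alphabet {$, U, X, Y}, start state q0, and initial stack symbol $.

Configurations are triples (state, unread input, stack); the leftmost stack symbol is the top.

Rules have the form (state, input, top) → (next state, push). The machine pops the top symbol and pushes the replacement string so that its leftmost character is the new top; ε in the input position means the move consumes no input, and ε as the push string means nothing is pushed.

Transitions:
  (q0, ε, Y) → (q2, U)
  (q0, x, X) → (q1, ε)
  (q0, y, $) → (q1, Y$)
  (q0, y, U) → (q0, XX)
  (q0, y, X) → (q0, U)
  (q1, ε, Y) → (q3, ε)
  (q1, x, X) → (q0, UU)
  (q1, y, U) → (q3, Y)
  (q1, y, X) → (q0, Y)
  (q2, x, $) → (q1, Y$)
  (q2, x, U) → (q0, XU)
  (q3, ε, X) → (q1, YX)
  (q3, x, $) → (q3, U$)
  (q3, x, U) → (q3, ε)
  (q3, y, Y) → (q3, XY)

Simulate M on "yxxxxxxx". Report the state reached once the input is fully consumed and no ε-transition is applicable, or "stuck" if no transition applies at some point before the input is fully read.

q3

(q0, yxxxxxxx, $)
  read y, top $: go to q1, push Y$ → (q1, xxxxxxx, Y$)
  ε-move, top Y: go to q3, push ε → (q3, xxxxxxx, $)
  read x, top $: go to q3, push U$ → (q3, xxxxxx, U$)
  read x, top U: go to q3, push ε → (q3, xxxxx, $)
  read x, top $: go to q3, push U$ → (q3, xxxx, U$)
  read x, top U: go to q3, push ε → (q3, xxx, $)
  read x, top $: go to q3, push U$ → (q3, xx, U$)
  read x, top U: go to q3, push ε → (q3, x, $)
  read x, top $: go to q3, push U$ → (q3, ε, U$)
All input consumed; M is in state q3.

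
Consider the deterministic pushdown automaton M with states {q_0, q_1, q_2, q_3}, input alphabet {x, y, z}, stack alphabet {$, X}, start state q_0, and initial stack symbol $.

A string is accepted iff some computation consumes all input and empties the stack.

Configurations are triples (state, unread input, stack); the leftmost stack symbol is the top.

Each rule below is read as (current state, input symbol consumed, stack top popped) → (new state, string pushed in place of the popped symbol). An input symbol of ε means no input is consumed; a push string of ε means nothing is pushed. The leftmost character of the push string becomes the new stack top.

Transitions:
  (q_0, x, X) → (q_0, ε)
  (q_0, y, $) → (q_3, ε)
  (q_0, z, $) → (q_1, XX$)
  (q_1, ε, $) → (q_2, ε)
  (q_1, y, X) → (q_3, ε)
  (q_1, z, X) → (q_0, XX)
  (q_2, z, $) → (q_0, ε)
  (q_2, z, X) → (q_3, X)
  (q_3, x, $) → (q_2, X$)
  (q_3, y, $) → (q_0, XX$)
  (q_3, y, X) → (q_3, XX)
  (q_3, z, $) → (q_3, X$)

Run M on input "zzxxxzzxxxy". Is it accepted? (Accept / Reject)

(q_0, zzxxxzzxxxy, $)
  read z, top $: go to q_1, push XX$ → (q_1, zxxxzzxxxy, XX$)
  read z, top X: go to q_0, push XX → (q_0, xxxzzxxxy, XXX$)
  read x, top X: go to q_0, push ε → (q_0, xxzzxxxy, XX$)
  read x, top X: go to q_0, push ε → (q_0, xzzxxxy, X$)
  read x, top X: go to q_0, push ε → (q_0, zzxxxy, $)
  read z, top $: go to q_1, push XX$ → (q_1, zxxxy, XX$)
  read z, top X: go to q_0, push XX → (q_0, xxxy, XXX$)
  read x, top X: go to q_0, push ε → (q_0, xxy, XX$)
  read x, top X: go to q_0, push ε → (q_0, xy, X$)
  read x, top X: go to q_0, push ε → (q_0, y, $)
  read y, top $: go to q_3, push ε → (q_3, ε, ε)
All input consumed and the stack is empty.

Accept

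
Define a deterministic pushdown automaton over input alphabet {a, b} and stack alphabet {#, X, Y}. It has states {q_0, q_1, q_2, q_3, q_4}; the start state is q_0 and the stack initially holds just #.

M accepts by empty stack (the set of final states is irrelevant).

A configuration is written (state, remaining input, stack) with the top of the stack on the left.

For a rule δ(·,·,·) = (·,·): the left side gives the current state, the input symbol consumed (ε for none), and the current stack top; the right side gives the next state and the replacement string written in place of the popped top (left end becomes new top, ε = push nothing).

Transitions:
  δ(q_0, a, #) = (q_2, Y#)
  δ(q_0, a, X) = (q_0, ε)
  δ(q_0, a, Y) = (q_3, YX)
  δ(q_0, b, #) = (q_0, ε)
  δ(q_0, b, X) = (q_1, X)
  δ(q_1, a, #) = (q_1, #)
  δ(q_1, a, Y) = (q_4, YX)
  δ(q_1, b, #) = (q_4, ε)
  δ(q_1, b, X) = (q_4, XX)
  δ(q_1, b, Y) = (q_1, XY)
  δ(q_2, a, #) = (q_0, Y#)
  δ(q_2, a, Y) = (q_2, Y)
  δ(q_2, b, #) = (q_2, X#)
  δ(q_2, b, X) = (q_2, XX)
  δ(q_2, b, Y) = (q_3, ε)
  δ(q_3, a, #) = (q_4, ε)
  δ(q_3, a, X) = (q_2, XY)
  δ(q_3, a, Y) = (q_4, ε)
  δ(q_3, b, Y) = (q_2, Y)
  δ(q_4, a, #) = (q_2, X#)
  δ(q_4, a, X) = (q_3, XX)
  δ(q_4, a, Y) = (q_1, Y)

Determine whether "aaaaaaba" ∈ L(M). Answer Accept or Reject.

(q_0, aaaaaaba, #) ⊢ (q_2, aaaaaba, Y#) ⊢ (q_2, aaaaba, Y#) ⊢ (q_2, aaaba, Y#) ⊢ (q_2, aaba, Y#) ⊢ (q_2, aba, Y#) ⊢ (q_2, ba, Y#) ⊢ (q_3, a, #) ⊢ (q_4, ε, ε)
All input consumed and the stack is empty.

Accept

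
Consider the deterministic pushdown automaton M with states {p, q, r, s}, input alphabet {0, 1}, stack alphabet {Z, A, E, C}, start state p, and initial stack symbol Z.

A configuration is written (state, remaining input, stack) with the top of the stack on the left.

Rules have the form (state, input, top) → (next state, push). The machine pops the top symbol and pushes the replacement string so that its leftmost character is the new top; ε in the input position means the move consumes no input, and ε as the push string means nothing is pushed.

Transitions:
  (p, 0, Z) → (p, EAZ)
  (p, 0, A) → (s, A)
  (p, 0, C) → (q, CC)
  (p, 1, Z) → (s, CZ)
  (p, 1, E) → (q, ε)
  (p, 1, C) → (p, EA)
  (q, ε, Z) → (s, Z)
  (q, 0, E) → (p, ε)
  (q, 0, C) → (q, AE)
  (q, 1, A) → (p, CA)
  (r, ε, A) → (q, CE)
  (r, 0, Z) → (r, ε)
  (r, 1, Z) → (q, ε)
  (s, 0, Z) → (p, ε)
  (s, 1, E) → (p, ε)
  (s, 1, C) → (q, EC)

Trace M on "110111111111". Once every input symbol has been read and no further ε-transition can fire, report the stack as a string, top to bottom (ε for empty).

(p, 110111111111, Z) ⊢ (s, 10111111111, CZ) ⊢ (q, 0111111111, ECZ) ⊢ (p, 111111111, CZ) ⊢ (p, 11111111, EAZ) ⊢ (q, 1111111, AZ) ⊢ (p, 111111, CAZ) ⊢ (p, 11111, EAAZ) ⊢ (q, 1111, AAZ) ⊢ (p, 111, CAAZ) ⊢ (p, 11, EAAAZ) ⊢ (q, 1, AAAZ) ⊢ (p, ε, CAAAZ)
All input consumed in state p with stack CAAAZ.

CAAAZ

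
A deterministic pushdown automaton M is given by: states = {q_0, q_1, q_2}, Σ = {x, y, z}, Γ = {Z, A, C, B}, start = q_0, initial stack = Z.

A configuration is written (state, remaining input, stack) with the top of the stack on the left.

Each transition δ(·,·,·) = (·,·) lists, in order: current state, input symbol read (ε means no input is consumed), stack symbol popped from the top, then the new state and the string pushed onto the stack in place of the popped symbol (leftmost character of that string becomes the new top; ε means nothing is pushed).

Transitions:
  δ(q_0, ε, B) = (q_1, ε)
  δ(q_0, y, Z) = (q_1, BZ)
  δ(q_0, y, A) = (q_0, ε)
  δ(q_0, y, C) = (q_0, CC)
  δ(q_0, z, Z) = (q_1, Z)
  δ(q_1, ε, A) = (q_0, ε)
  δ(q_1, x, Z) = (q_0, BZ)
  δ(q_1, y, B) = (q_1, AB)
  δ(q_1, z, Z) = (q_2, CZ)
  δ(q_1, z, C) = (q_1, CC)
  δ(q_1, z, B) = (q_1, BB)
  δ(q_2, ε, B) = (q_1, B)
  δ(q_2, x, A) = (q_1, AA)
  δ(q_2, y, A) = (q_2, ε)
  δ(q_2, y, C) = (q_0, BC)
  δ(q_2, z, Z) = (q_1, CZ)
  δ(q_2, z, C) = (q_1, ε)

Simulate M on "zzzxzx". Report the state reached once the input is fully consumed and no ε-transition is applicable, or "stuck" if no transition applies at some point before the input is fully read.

stuck

(q_0, zzzxzx, Z)
  read z, top Z: go to q_1, push Z → (q_1, zzxzx, Z)
  read z, top Z: go to q_2, push CZ → (q_2, zxzx, CZ)
  read z, top C: go to q_1, push ε → (q_1, xzx, Z)
  read x, top Z: go to q_0, push BZ → (q_0, zx, BZ)
  ε-move, top B: go to q_1, push ε → (q_1, zx, Z)
  read z, top Z: go to q_2, push CZ → (q_2, x, CZ)
No transition for (q_2, x, top C); M blocks with input x remaining.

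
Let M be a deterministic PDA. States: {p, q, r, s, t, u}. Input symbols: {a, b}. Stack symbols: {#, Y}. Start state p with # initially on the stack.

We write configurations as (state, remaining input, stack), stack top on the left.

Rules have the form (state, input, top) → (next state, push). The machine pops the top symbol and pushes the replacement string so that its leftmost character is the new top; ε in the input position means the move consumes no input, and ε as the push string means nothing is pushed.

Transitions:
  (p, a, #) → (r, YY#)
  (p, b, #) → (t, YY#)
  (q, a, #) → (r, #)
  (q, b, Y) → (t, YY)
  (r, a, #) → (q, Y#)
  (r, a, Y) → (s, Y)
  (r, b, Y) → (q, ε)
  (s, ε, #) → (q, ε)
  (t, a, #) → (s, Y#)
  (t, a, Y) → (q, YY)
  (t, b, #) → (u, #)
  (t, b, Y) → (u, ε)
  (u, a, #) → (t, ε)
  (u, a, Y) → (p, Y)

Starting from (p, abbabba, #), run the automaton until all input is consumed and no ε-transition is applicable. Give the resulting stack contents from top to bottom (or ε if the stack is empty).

(p, abbabba, #)
  read a, top #: go to r, push YY# → (r, bbabba, YY#)
  read b, top Y: go to q, push ε → (q, babba, Y#)
  read b, top Y: go to t, push YY → (t, abba, YY#)
  read a, top Y: go to q, push YY → (q, bba, YYY#)
  read b, top Y: go to t, push YY → (t, ba, YYYY#)
  read b, top Y: go to u, push ε → (u, a, YYY#)
  read a, top Y: go to p, push Y → (p, ε, YYY#)
All input consumed in state p with stack YYY#.

YYY#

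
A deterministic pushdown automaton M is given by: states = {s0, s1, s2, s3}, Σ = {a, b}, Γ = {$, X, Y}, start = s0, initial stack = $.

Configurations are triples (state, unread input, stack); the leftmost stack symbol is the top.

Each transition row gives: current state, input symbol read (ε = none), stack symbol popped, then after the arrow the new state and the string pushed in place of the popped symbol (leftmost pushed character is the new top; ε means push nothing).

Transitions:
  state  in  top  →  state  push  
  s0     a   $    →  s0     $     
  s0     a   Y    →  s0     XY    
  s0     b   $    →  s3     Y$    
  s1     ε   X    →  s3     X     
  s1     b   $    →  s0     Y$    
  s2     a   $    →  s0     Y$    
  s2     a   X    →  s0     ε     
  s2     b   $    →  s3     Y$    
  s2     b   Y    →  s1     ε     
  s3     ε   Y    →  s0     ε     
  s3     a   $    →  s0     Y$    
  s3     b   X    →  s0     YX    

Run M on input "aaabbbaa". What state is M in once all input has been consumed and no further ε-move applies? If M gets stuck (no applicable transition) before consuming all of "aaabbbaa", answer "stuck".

s0

(s0, aaabbbaa, $)
  read a, top $: go to s0, push $ → (s0, aabbbaa, $)
  read a, top $: go to s0, push $ → (s0, abbbaa, $)
  read a, top $: go to s0, push $ → (s0, bbbaa, $)
  read b, top $: go to s3, push Y$ → (s3, bbaa, Y$)
  ε-move, top Y: go to s0, push ε → (s0, bbaa, $)
  read b, top $: go to s3, push Y$ → (s3, baa, Y$)
  ε-move, top Y: go to s0, push ε → (s0, baa, $)
  read b, top $: go to s3, push Y$ → (s3, aa, Y$)
  ε-move, top Y: go to s0, push ε → (s0, aa, $)
  read a, top $: go to s0, push $ → (s0, a, $)
  read a, top $: go to s0, push $ → (s0, ε, $)
All input consumed; M is in state s0.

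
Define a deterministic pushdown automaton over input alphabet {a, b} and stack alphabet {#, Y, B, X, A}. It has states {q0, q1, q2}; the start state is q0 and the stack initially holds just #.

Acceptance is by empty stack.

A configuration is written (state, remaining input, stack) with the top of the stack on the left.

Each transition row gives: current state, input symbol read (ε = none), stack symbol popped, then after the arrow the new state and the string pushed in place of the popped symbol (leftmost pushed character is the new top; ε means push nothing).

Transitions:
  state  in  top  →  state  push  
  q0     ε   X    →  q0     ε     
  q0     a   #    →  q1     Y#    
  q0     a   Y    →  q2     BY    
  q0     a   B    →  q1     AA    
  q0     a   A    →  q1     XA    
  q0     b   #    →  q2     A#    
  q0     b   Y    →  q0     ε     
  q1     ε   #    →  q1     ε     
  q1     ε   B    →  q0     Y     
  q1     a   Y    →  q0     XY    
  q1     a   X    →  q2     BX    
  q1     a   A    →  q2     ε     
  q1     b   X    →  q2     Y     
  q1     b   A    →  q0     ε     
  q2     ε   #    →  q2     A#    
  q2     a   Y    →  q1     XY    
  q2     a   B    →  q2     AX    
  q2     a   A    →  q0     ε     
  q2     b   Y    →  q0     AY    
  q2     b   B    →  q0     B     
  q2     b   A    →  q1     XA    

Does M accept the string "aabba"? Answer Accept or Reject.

(q0, aabba, #)
  read a, top #: go to q1, push Y# → (q1, abba, Y#)
  read a, top Y: go to q0, push XY → (q0, bba, XY#)
  ε-move, top X: go to q0, push ε → (q0, bba, Y#)
  read b, top Y: go to q0, push ε → (q0, ba, #)
  read b, top #: go to q2, push A# → (q2, a, A#)
  read a, top A: go to q0, push ε → (q0, ε, #)
All input consumed; stack is #, not empty, and no further ε-move applies.

Reject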